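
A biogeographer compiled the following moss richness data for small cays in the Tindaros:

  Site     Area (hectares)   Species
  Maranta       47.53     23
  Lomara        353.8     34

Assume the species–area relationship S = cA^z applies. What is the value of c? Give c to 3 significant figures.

10.8

z = ln(S₂/S₁) / ln(A₂/A₁) = ln(34/23) / ln(353.8/47.53) = 0.3909 / 2.0074 = 0.1947
c = S₁ / A₁^z = 23 / 47.53^0.1947 = 23 / 2.121 = 10.84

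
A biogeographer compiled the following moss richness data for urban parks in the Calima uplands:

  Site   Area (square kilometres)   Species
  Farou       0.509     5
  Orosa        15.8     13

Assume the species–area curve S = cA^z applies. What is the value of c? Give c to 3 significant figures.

z = ln(S₂/S₁) / ln(A₂/A₁) = ln(13/5) / ln(15.8/0.509) = 0.9555 / 3.4353 = 0.2781
c = S₁ / A₁^z = 5 / 0.509^0.2781 = 5 / 0.8288 = 6.033

6.03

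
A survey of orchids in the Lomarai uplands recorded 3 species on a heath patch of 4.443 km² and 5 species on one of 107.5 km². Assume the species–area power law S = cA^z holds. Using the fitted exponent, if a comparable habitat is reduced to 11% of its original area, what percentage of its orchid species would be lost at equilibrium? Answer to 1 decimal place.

z = ln(5/3) / ln(107.5/4.443) = 0.5108 / 3.1862 = 0.1603
S_new/S_old = (A_new/A_old)^z = 0.11^0.1603 = exp(0.1603 × -2.2073) = 0.702
Fraction lost = 1 − 0.702 = 0.298

29.8%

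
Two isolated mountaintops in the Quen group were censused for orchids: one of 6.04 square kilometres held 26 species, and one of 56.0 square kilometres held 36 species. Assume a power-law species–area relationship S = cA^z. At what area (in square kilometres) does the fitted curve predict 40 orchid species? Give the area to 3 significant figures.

z = ln(36/26) / ln(56/6.04) = 0.3254 / 2.2269 = 0.1461
c = 26 / 6.04^0.1461 = 26 / 1.301 = 19.99
A = (40/19.99)^(1/0.1461) ⇒ ln A = ln(2.001)/0.1461 = 4.7464
A = e^4.7464 ≈ 115.2 square kilometres

115 square kilometres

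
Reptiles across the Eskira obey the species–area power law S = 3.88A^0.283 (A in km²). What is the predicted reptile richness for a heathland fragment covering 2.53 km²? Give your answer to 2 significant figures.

5.0

S = 3.88 × 2.53^0.283
ln S = ln 3.88 + 0.283 × ln 2.53 = 1.3558 + 0.283 × 0.9282 = 1.6185
S = e^1.6185 ≈ 5.046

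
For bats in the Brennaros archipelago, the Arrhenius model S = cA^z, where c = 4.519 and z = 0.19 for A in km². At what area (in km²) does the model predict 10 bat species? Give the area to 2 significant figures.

10 = 4.519 × A^0.19  ⇒  A^0.19 = 10/4.519 = 2.213
ln A = ln(2.213) / 0.19 = 0.7943 / 0.19 = 4.1805
A = e^4.1805 ≈ 65.4 km²

65 km²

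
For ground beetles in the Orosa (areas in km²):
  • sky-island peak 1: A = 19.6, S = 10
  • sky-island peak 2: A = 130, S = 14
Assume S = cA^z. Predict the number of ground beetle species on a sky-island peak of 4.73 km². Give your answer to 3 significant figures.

7.77

z = ln(14/10) / ln(130/19.6) = 0.3365 / 1.8920 = 0.1778
c = 10 / 19.6^0.1778 = 10 / 1.698 = 5.891
S₃ = 5.891 × 4.73^0.1778 = 5.891 × 1.318 ≈ 7.766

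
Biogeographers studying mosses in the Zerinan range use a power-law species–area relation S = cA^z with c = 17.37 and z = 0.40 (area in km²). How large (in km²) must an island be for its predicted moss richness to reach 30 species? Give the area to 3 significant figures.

30 = 17.37 × A^0.4  ⇒  A^0.4 = 30/17.37 = 1.727
ln A = ln(1.727) / 0.4 = 0.5465 / 0.4 = 1.3661
A = e^1.3661 ≈ 3.92 km²

3.92 km²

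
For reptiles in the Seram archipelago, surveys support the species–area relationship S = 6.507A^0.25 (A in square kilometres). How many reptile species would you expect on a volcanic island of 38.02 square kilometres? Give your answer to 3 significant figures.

S = 6.507 × 38.02^0.25
ln S = ln 6.507 + 0.25 × ln 38.02 = 1.8729 + 0.25 × 3.6381 = 2.7824
S = e^2.7824 ≈ 16.16

16.2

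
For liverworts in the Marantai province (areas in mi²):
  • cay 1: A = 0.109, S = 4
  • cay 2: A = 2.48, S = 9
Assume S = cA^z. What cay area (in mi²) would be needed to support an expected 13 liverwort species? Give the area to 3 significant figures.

10.2 mi²

z = ln(9/4) / ln(2.48/0.109) = 0.8109 / 3.1247 = 0.2595
c = 4 / 0.109^0.2595 = 4 / 0.5626 = 7.11
A = (13/7.11)^(1/0.2595) ⇒ ln A = ln(1.828)/0.2595 = 2.3252
A = e^2.3252 ≈ 10.23 mi²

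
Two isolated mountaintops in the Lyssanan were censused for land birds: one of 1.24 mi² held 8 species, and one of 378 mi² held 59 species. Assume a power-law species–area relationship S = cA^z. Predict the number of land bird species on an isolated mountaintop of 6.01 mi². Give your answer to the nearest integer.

z = ln(59/8) / ln(378/1.24) = 1.9981 / 5.7198 = 0.3493
c = 8 / 1.24^0.3493 = 8 / 1.078 = 7.421
S₃ = 7.421 × 6.01^0.3493 = 7.421 × 1.871 ≈ 13.88

14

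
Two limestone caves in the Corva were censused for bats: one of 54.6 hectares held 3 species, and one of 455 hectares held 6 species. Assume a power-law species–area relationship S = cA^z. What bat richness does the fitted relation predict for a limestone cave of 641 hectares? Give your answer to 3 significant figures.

z = ln(6/3) / ln(455/54.6) = 0.6931 / 2.1203 = 0.3269
c = 3 / 54.6^0.3269 = 3 / 3.698 = 0.8113
S₃ = 0.8113 × 641^0.3269 = 0.8113 × 8.272 ≈ 6.711

6.71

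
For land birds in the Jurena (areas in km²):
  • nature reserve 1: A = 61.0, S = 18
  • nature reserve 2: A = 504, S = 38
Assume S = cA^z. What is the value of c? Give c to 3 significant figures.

z = ln(S₂/S₁) / ln(A₂/A₁) = ln(38/18) / ln(504/61) = 0.7472 / 2.1117 = 0.3538
c = S₁ / A₁^z = 18 / 61^0.3538 = 18 / 4.283 = 4.203

4.20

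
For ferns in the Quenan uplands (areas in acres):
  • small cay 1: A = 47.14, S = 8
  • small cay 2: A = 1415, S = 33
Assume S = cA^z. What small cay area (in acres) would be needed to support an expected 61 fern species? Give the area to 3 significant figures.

6180 acres

z = ln(33/8) / ln(1415/47.14) = 1.4171 / 3.4018 = 0.4166
c = 8 / 47.14^0.4166 = 8 / 4.978 = 1.607
A = (61/1.607)^(1/0.4166) ⇒ ln A = ln(37.96)/0.4166 = 8.7297
A = e^8.7297 ≈ 6184 acres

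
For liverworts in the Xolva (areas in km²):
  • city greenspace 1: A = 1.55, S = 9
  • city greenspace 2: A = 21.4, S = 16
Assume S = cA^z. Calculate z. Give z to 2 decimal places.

0.22

Taking logs: ln S = ln c + z ln A, so z = (ln S₂ − ln S₁)/(ln A₂ − ln A₁).
z = ln(16/9) / ln(21.4/1.55) = ln(1.778) / ln(13.81) = 0.5754 / 2.6251 = 0.2192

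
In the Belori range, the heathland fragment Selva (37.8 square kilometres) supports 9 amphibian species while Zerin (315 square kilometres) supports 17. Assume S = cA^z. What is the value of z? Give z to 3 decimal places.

Taking logs: ln S = ln c + z ln A, so z = (ln S₂ − ln S₁)/(ln A₂ − ln A₁).
z = ln(17/9) / ln(315/37.8) = ln(1.889) / ln(8.333) = 0.6360 / 2.1203 = 0.3000

0.300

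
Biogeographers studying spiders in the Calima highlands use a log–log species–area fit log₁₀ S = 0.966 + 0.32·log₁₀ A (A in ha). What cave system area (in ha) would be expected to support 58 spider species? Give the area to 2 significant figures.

58 = 9.247 × A^0.32  ⇒  A^0.32 = 58/9.247 = 6.272
ln A = ln(6.272) / 0.32 = 1.8361 / 0.32 = 5.7380
A = e^5.7380 ≈ 310.4 ha

310 ha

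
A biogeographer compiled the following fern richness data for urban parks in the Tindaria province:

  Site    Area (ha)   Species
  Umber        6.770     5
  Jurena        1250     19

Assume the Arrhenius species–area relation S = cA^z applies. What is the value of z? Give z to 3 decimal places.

Taking logs: ln S = ln c + z ln A, so z = (ln S₂ − ln S₁)/(ln A₂ − ln A₁).
z = ln(19/5) / ln(1250/6.77) = ln(3.8) / ln(184.6) = 1.3350 / 5.2184 = 0.2558

0.256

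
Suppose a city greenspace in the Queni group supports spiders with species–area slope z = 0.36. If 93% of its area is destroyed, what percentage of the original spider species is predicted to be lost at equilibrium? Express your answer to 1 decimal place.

61.6%

S_new/S_old = (A_new/A_old)^z = 0.07^0.36
= exp(0.36 × ln 0.07) = exp(0.36 × -2.6593) = exp(-0.9573) ≈ 0.3839
Fraction lost = 1 − 0.3839 = 0.6161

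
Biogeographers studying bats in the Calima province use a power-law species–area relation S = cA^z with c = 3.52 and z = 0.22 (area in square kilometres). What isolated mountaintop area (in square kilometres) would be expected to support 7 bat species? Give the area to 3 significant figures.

7 = 3.52 × A^0.22  ⇒  A^0.22 = 7/3.52 = 1.989
ln A = ln(1.989) / 0.22 = 0.6874 / 0.22 = 3.1248
A = e^3.1248 ≈ 22.75 square kilometres

22.8 square kilometres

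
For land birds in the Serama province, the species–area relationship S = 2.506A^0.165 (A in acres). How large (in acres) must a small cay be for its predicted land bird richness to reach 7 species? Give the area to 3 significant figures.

506 acres

7 = 2.506 × A^0.165  ⇒  A^0.165 = 7/2.506 = 2.793
ln A = ln(2.793) / 0.165 = 1.0272 / 0.165 = 6.2256
A = e^6.2256 ≈ 505.5 acres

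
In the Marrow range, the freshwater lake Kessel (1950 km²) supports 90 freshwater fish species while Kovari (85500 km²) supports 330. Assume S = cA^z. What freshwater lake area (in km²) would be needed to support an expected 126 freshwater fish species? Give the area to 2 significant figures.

z = ln(330/90) / ln(85500/1950) = 1.2993 / 3.7807 = 0.3437
c = 90 / 1950^0.3437 = 90 / 13.51 = 6.662
A = (126/6.662)^(1/0.3437) ⇒ ln A = ln(18.91)/0.3437 = 8.5547
A = e^8.5547 ≈ 5191 km²

5200 km²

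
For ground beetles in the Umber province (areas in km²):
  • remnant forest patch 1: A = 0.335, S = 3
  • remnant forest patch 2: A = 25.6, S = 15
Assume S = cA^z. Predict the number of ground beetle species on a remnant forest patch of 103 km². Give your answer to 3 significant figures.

z = ln(15/3) / ln(25.6/0.335) = 1.6094 / 4.3362 = 0.3712
c = 3 / 0.335^0.3712 = 3 / 0.6664 = 4.502
S₃ = 4.502 × 103^0.3712 = 4.502 × 5.586 ≈ 25.15

25.1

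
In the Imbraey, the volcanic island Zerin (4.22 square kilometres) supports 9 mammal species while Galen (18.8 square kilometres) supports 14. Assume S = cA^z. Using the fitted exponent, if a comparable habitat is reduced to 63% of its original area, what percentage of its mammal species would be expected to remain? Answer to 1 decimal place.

z = ln(14/9) / ln(18.8/4.22) = 0.4418 / 1.4940 = 0.2957
S_new/S_old = (A_new/A_old)^z = 0.63^0.2957 = exp(0.2957 × -0.4620) = 0.8723

87.2%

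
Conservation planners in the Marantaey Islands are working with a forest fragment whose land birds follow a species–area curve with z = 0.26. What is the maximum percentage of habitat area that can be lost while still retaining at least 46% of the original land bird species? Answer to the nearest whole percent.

95%

Need (A_new/A_old)^0.26 = 0.46, so A_new/A_old = 0.46^(1/0.26) = 0.46^3.846
ln(A_new/A_old) = ln 0.46 / 0.26 = -0.7765 / 0.26 = -2.9866
A_new/A_old = e^-2.9866 ≈ 0.05046
Fraction that can be lost = 1 − 0.05046 = 0.9495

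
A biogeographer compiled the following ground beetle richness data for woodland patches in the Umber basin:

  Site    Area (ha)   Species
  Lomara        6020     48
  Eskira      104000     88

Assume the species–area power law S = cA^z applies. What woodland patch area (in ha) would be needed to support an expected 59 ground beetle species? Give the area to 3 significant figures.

z = ln(88/48) / ln(104000/6020) = 0.6061 / 2.8493 = 0.2127
c = 48 / 6020^0.2127 = 48 / 6.369 = 7.537
A = (59/7.537)^(1/0.2127) ⇒ ln A = ln(7.828)/0.2127 = 9.6728
A = e^9.6728 ≈ 15879 ha

15900 ha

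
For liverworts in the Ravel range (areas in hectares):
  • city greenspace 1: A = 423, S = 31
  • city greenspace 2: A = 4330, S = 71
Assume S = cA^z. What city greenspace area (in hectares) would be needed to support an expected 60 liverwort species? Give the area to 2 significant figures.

z = ln(71/31) / ln(4330/423) = 0.8287 / 2.3260 = 0.3563
c = 31 / 423^0.3563 = 31 / 8.624 = 3.595
A = (60/3.595)^(1/0.3563) ⇒ ln A = ln(16.69)/0.3563 = 7.9008
A = e^7.9008 ≈ 2700 hectares

2700 hectares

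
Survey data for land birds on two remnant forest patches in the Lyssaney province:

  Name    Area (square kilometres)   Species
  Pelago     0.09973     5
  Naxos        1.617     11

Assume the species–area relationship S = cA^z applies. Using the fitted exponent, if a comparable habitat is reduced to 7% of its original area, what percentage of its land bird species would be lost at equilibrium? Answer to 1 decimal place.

52.9%

z = ln(11/5) / ln(1.617/0.09973) = 0.7885 / 2.7859 = 0.2830
S_new/S_old = (A_new/A_old)^z = 0.07^0.2830 = exp(0.2830 × -2.6593) = 0.4711
Fraction lost = 1 − 0.4711 = 0.5289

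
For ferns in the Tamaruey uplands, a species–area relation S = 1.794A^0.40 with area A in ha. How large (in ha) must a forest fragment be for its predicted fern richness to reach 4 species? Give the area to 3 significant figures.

7.42 ha

4 = 1.794 × A^0.4  ⇒  A^0.4 = 4/1.794 = 2.23
ln A = ln(2.23) / 0.4 = 0.8018 / 0.4 = 2.0046
A = e^2.0046 ≈ 7.423 ha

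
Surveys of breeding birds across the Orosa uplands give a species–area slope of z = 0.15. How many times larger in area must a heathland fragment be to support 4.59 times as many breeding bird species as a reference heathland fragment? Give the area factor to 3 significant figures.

(A₂/A₁)^0.15 = 4.59, so A₂/A₁ = 4.59^(1/0.15) = 4.59^6.667
ln(A₂/A₁) = ln 4.59 / 0.15 = 1.5239 / 0.15 = 10.1592
A₂/A₁ = e^10.1592 ≈ 25828

25800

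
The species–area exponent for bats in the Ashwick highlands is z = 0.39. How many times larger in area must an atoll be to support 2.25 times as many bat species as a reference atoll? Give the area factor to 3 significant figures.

8.00

(A₂/A₁)^0.39 = 2.25, so A₂/A₁ = 2.25^(1/0.39) = 2.25^2.564
ln(A₂/A₁) = ln 2.25 / 0.39 = 0.8109 / 0.39 = 2.0793
A₂/A₁ = e^2.0793 ≈ 7.999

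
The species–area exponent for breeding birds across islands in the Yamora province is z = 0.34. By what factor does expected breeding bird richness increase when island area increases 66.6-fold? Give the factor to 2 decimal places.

4.17

S₂/S₁ = (A₂/A₁)^z = 66.6^0.34
ln(S₂/S₁) = 0.34 × ln 66.6 = 0.34 × 4.1987 = 1.4276
S₂/S₁ = e^1.4276 ≈ 4.169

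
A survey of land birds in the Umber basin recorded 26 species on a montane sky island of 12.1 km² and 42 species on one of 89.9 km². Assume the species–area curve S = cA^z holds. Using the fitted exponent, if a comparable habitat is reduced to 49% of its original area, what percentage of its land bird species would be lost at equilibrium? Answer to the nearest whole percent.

z = ln(42/26) / ln(89.9/12.1) = 0.4796 / 2.0055 = 0.2391
S_new/S_old = (A_new/A_old)^z = 0.49^0.2391 = exp(0.2391 × -0.7133) = 0.8432
Fraction lost = 1 − 0.8432 = 0.1568

16%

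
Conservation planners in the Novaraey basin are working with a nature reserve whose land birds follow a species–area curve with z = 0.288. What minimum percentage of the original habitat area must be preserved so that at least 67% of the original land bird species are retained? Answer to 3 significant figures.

24.9%

Need (A_new/A_old)^0.288 = 0.67, so A_new/A_old = 0.67^(1/0.288) = 0.67^3.472
ln(A_new/A_old) = ln 0.67 / 0.288 = -0.4005 / 0.288 = -1.3905
A_new/A_old = e^-1.3905 ≈ 0.2489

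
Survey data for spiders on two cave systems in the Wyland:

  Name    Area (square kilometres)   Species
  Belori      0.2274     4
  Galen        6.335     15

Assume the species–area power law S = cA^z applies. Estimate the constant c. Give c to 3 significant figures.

z = ln(S₂/S₁) / ln(A₂/A₁) = ln(15/4) / ln(6.335/0.2274) = 1.3218 / 3.3271 = 0.3973
c = S₁ / A₁^z = 4 / 0.2274^0.3973 = 4 / 0.5552 = 7.204

7.20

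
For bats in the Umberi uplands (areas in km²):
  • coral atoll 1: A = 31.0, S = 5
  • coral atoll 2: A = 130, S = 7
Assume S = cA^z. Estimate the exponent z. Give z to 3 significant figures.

Taking logs: ln S = ln c + z ln A, so z = (ln S₂ − ln S₁)/(ln A₂ − ln A₁).
z = ln(7/5) / ln(130/31) = ln(1.4) / ln(4.194) = 0.3365 / 1.4335 = 0.2347

0.235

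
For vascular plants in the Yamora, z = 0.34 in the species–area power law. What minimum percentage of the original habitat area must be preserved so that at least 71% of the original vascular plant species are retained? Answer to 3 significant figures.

36.5%

Need (A_new/A_old)^0.34 = 0.71, so A_new/A_old = 0.71^(1/0.34) = 0.71^2.941
ln(A_new/A_old) = ln 0.71 / 0.34 = -0.3425 / 0.34 = -1.0073
A_new/A_old = e^-1.0073 ≈ 0.3652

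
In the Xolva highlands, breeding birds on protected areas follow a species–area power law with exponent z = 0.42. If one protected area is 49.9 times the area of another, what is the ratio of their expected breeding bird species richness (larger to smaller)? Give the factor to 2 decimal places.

5.17

S₂/S₁ = (A₂/A₁)^z = 49.9^0.42
ln(S₂/S₁) = 0.42 × ln 49.9 = 0.42 × 3.9100 = 1.6422
S₂/S₁ = e^1.6422 ≈ 5.167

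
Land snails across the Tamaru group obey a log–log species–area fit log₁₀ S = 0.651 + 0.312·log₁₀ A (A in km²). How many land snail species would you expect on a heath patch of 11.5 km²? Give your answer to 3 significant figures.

S = 4.477 × 11.5^0.312 = 4.477 × 2.143 ≈ 9.593

9.59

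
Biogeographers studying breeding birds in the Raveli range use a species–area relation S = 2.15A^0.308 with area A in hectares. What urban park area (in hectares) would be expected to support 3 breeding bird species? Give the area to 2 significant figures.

2.9 hectares

3 = 2.15 × A^0.308  ⇒  A^0.308 = 3/2.15 = 1.395
ln A = ln(1.395) / 0.308 = 0.3331 / 0.308 = 1.0816
A = e^1.0816 ≈ 2.95 hectares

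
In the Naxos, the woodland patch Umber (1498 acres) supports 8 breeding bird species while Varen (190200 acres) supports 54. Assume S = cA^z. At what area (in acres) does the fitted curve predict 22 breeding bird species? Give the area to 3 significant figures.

19500 acres

z = ln(54/8) / ln(190200/1498) = 1.9095 / 4.8439 = 0.3942
c = 8 / 1498^0.3942 = 8 / 17.86 = 0.448
A = (22/0.448)^(1/0.3942) ⇒ ln A = ln(49.11)/0.3942 = 9.8780
A = e^9.8780 ≈ 19497 acres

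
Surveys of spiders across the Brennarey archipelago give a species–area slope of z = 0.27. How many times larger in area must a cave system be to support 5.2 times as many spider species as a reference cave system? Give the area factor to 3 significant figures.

(A₂/A₁)^0.27 = 5.2, so A₂/A₁ = 5.2^(1/0.27) = 5.2^3.704
ln(A₂/A₁) = ln 5.2 / 0.27 = 1.6487 / 0.27 = 6.1061
A₂/A₁ = e^6.1061 ≈ 448.6

449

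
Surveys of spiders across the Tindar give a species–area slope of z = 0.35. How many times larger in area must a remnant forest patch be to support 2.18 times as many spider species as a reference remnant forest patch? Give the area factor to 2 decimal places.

9.27

(A₂/A₁)^0.35 = 2.18, so A₂/A₁ = 2.18^(1/0.35) = 2.18^2.857
ln(A₂/A₁) = ln 2.18 / 0.35 = 0.7793 / 0.35 = 2.2266
A₂/A₁ = e^2.2266 ≈ 9.269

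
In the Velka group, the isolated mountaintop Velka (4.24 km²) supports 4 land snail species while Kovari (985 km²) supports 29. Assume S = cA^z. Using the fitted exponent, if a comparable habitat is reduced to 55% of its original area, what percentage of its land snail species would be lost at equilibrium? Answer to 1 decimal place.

z = ln(29/4) / ln(985/4.24) = 1.9810 / 5.4481 = 0.3636
S_new/S_old = (A_new/A_old)^z = 0.55^0.3636 = exp(0.3636 × -0.5978) = 0.8046
Fraction lost = 1 − 0.8046 = 0.1954

19.5%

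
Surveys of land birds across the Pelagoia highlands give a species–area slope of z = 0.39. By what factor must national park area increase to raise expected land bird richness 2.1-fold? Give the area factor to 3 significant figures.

(A₂/A₁)^0.39 = 2.1, so A₂/A₁ = 2.1^(1/0.39) = 2.1^2.564
ln(A₂/A₁) = ln 2.1 / 0.39 = 0.7419 / 0.39 = 1.9024
A₂/A₁ = e^1.9024 ≈ 6.702

6.70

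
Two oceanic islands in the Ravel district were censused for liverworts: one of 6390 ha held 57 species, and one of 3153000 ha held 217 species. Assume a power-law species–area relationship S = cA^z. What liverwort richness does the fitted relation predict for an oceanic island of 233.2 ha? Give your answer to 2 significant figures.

z = ln(217/57) / ln(3153000/6390) = 1.3368 / 6.2014 = 0.2156
c = 57 / 6390^0.2156 = 57 / 6.612 = 8.62
S₃ = 8.62 × 233.2^0.2156 = 8.62 × 3.239 ≈ 27.92

28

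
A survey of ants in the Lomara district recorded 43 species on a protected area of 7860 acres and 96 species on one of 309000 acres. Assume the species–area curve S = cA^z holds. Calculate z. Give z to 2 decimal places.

Taking logs: ln S = ln c + z ln A, so z = (ln S₂ − ln S₁)/(ln A₂ − ln A₁).
z = ln(96/43) / ln(309000/7860) = ln(2.233) / ln(39.31) = 0.8031 / 3.6716 = 0.2187

0.22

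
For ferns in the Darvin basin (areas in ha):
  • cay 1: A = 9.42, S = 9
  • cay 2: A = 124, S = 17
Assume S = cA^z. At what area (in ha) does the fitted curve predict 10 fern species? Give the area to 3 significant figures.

14.4 ha

z = ln(17/9) / ln(124/9.42) = 0.6360 / 2.5774 = 0.2468
c = 9 / 9.42^0.2468 = 9 / 1.739 = 5.175
A = (10/5.175)^(1/0.2468) ⇒ ln A = ln(1.932)/0.2468 = 2.6698
A = e^2.6698 ≈ 14.44 ha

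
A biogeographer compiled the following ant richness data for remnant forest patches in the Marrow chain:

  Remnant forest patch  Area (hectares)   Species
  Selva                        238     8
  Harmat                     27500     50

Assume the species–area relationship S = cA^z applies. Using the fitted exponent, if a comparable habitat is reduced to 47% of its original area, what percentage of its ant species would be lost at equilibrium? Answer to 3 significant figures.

25.3%

z = ln(50/8) / ln(27500/238) = 1.8326 / 4.7497 = 0.3858
S_new/S_old = (A_new/A_old)^z = 0.47^0.3858 = exp(0.3858 × -0.7550) = 0.7473
Fraction lost = 1 − 0.7473 = 0.2527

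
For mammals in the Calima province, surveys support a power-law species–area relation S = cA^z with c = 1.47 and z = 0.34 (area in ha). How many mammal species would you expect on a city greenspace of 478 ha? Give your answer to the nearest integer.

12

S = 1.47 × 478^0.34 = 1.47 × 8.147 ≈ 11.98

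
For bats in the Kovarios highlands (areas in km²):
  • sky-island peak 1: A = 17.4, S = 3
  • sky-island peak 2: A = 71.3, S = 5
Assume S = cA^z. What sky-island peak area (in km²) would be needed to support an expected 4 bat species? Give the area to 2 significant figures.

z = ln(5/3) / ln(71.3/17.4) = 0.5108 / 1.4104 = 0.3622
c = 3 / 17.4^0.3622 = 3 / 2.814 = 1.066
A = (4/1.066)^(1/0.3622) ⇒ ln A = ln(3.752)/0.3622 = 3.6508
A = e^3.6508 ≈ 38.5 km²

39 km²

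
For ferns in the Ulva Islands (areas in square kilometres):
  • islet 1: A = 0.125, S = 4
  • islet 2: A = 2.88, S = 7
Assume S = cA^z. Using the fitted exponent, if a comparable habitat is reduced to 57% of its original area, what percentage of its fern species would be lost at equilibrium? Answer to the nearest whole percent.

10%

z = ln(7/4) / ln(2.88/0.125) = 0.5596 / 3.1372 = 0.1784
S_new/S_old = (A_new/A_old)^z = 0.57^0.1784 = exp(0.1784 × -0.5621) = 0.9046
Fraction lost = 1 − 0.9046 = 0.09541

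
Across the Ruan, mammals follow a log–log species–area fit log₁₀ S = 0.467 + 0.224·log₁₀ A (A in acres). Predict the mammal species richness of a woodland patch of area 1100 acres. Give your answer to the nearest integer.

S = 2.931 × 1100^0.224
ln S = ln 2.931 + 0.224 × ln 1100 = 1.0753 + 0.224 × 7.0031 = 2.6440
S = e^2.6440 ≈ 14.07

14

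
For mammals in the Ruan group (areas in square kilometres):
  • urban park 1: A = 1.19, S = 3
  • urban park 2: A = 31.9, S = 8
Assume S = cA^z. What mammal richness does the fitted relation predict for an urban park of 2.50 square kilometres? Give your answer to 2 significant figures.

3.7

z = ln(8/3) / ln(31.9/1.19) = 0.9808 / 3.2887 = 0.2982
c = 3 / 1.19^0.2982 = 3 / 1.053 = 2.848
S₃ = 2.848 × 2.5^0.2982 = 2.848 × 1.314 ≈ 3.743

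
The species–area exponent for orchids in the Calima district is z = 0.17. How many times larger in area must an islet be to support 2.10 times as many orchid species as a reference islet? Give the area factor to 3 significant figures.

(A₂/A₁)^0.17 = 2.1, so A₂/A₁ = 2.1^(1/0.17) = 2.1^5.882
ln(A₂/A₁) = ln 2.1 / 0.17 = 0.7419 / 0.17 = 4.3643
A₂/A₁ = e^4.3643 ≈ 78.6

78.6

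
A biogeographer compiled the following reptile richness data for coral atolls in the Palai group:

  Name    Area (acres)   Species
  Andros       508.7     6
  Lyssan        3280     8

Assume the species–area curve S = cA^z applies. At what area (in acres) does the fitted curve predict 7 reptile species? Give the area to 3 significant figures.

1380 acres

z = ln(8/6) / ln(3280/508.7) = 0.2877 / 1.8637 = 0.1544
c = 6 / 508.7^0.1544 = 6 / 2.617 = 2.293
A = (7/2.293)^(1/0.1544) ⇒ ln A = ln(3.053)/0.1544 = 7.2305
A = e^7.2305 ≈ 1381 acres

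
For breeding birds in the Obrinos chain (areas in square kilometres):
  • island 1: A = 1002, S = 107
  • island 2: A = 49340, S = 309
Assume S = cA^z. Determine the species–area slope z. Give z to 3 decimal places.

0.272

Taking logs: ln S = ln c + z ln A, so z = (ln S₂ − ln S₁)/(ln A₂ − ln A₁).
z = ln(309/107) / ln(49340/1002) = ln(2.888) / ln(49.24) = 1.0605 / 3.8967 = 0.2722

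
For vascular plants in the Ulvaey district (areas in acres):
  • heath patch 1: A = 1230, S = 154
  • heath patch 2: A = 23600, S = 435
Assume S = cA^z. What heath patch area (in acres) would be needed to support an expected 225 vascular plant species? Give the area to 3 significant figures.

z = ln(435/154) / ln(23600/1230) = 1.0384 / 2.9542 = 0.3515
c = 154 / 1230^0.3515 = 154 / 12.19 = 12.63
A = (225/12.63)^(1/0.3515) ⇒ ln A = ln(17.81)/0.3515 = 8.1934
A = e^8.1934 ≈ 3617 acres

3620 acres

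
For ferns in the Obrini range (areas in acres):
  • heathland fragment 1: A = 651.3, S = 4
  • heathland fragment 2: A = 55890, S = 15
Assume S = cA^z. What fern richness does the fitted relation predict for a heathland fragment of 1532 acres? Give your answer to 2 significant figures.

z = ln(15/4) / ln(55890/651.3) = 1.3218 / 4.4522 = 0.2969
c = 4 / 651.3^0.2969 = 4 / 6.845 = 0.5844
S₃ = 0.5844 × 1532^0.2969 = 0.5844 × 8.823 ≈ 5.156

5.2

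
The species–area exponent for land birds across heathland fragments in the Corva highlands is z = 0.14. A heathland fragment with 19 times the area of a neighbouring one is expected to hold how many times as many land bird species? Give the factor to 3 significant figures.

1.51

S₂/S₁ = (A₂/A₁)^z = 19^0.14
ln(S₂/S₁) = 0.14 × ln 19 = 0.14 × 2.9444 = 0.4122
S₂/S₁ = e^0.4122 ≈ 1.51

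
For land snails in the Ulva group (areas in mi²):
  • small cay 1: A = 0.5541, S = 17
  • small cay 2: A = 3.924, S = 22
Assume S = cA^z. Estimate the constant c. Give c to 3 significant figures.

z = ln(S₂/S₁) / ln(A₂/A₁) = ln(22/17) / ln(3.924/0.5541) = 0.2578 / 1.9575 = 0.1317
c = S₁ / A₁^z = 17 / 0.5541^0.1317 = 17 / 0.9252 = 18.37

18.4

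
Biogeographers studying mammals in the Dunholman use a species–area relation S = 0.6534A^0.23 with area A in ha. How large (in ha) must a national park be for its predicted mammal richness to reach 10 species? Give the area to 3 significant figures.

142000 ha

10 = 0.6534 × A^0.23  ⇒  A^0.23 = 10/0.6534 = 15.3
ln A = ln(15.3) / 0.23 = 2.7282 / 0.23 = 11.8615
A = e^11.8615 ≈ 141708 ha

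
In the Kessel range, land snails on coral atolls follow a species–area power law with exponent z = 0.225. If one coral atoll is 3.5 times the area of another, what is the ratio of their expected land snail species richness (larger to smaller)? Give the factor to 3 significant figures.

S₂/S₁ = (A₂/A₁)^z = 3.5^0.225
ln(S₂/S₁) = 0.225 × ln 3.5 = 0.225 × 1.2528 = 0.2819
S₂/S₁ = e^0.2819 ≈ 1.326

1.33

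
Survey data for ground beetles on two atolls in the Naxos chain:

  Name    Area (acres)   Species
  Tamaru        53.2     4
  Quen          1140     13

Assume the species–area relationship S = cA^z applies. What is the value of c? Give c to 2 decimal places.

z = ln(S₂/S₁) / ln(A₂/A₁) = ln(13/4) / ln(1140/53.2) = 1.1787 / 3.0647 = 0.3846
c = S₁ / A₁^z = 4 / 53.2^0.3846 = 4 / 4.611 = 0.8676

0.87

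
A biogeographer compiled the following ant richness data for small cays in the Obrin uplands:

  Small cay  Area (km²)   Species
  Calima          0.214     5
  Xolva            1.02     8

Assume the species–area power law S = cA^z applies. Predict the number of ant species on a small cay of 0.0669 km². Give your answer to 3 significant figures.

z = ln(8/5) / ln(1.02/0.214) = 0.4700 / 1.5616 = 0.3010
c = 5 / 0.214^0.3010 = 5 / 0.6287 = 7.952
S₃ = 7.952 × 0.0669^0.3010 = 7.952 × 0.4431 ≈ 3.524

3.52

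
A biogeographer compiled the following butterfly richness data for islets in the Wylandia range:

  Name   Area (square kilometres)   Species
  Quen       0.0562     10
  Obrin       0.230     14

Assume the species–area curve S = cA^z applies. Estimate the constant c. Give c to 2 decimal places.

19.89

z = ln(S₂/S₁) / ln(A₂/A₁) = ln(14/10) / ln(0.23/0.0562) = 0.3365 / 1.4092 = 0.2388
c = S₁ / A₁^z = 10 / 0.0562^0.2388 = 10 / 0.5029 = 19.89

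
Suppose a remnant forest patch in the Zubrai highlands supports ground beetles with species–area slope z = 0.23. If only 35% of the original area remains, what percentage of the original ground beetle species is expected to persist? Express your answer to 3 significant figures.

78.5%

S_new/S_old = (A_new/A_old)^z = 0.35^0.23
= exp(0.23 × ln 0.35) = exp(0.23 × -1.0498) = exp(-0.2415) ≈ 0.7855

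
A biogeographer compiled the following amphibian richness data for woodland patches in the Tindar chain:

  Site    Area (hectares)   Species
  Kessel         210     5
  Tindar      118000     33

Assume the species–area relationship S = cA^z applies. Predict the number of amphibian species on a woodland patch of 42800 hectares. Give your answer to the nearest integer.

24

z = ln(33/5) / ln(118000/210) = 1.8871 / 6.3313 = 0.2981
c = 5 / 210^0.2981 = 5 / 4.922 = 1.016
S₃ = 1.016 × 42800^0.2981 = 1.016 × 24.01 ≈ 24.39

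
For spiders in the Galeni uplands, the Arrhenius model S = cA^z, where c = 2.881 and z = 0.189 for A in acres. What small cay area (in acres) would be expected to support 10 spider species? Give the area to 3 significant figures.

724 acres

10 = 2.881 × A^0.189  ⇒  A^0.189 = 10/2.881 = 3.471
ln A = ln(3.471) / 0.189 = 1.2444 / 0.189 = 6.5844
A = e^6.5844 ≈ 723.7 acres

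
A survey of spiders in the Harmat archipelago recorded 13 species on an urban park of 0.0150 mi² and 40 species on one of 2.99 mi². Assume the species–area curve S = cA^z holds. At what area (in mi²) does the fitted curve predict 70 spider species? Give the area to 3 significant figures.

z = ln(40/13) / ln(2.99/0.015) = 1.1239 / 5.2950 = 0.2123
c = 13 / 0.015^0.2123 = 13 / 0.4101 = 31.7
A = (70/31.7)^(1/0.2123) ⇒ ln A = ln(2.208)/0.2123 = 3.7317
A = e^3.7317 ≈ 41.75 mi²

41.7 mi²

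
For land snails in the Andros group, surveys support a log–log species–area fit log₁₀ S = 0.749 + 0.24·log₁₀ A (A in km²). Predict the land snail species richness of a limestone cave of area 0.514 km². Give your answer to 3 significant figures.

4.78

S = 5.61 × 0.514^0.24 = 5.61 × 0.8524 ≈ 4.782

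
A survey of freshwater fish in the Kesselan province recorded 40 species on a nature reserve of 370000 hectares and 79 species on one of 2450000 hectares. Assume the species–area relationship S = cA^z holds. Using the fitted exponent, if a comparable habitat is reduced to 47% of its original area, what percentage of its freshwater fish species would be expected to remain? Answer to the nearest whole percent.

z = ln(79/40) / ln(2450000/370000) = 0.6806 / 1.8903 = 0.3600
S_new/S_old = (A_new/A_old)^z = 0.47^0.3600 = exp(0.3600 × -0.7550) = 0.762

76%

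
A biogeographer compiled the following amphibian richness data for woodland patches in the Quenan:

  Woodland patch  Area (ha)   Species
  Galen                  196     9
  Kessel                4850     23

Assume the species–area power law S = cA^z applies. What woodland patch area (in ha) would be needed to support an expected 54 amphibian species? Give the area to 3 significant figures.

89800 ha

z = ln(23/9) / ln(4850/196) = 0.9383 / 3.2086 = 0.2924
c = 9 / 196^0.2924 = 9 / 4.681 = 1.923
A = (54/1.923)^(1/0.2924) ⇒ ln A = ln(28.08)/0.2924 = 11.4054
A = e^11.4054 ≈ 89808 ha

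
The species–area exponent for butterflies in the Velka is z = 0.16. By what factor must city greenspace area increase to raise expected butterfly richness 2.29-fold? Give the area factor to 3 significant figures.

(A₂/A₁)^0.16 = 2.29, so A₂/A₁ = 2.29^(1/0.16) = 2.29^6.25
ln(A₂/A₁) = ln 2.29 / 0.16 = 0.8286 / 0.16 = 5.1784
A₂/A₁ = e^5.1784 ≈ 177.4

177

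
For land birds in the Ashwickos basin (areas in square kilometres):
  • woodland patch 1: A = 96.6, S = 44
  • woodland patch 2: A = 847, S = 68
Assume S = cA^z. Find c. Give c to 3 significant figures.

z = ln(S₂/S₁) / ln(A₂/A₁) = ln(68/44) / ln(847/96.6) = 0.4353 / 2.1711 = 0.2005
c = S₁ / A₁^z = 44 / 96.6^0.2005 = 44 / 2.5 = 17.6

17.6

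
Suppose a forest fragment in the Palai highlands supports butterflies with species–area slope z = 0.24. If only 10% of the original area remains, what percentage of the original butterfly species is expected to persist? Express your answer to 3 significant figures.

S_new/S_old = (A_new/A_old)^z = 0.1^0.24
= exp(0.24 × ln 0.1) = exp(0.24 × -2.3026) = exp(-0.5526) ≈ 0.5754

57.5%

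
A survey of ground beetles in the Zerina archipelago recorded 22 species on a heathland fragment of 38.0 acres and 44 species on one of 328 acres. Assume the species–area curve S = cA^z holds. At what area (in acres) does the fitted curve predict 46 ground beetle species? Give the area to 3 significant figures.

377 acres

z = ln(44/22) / ln(328/38) = 0.6931 / 2.1554 = 0.3216
c = 22 / 38^0.3216 = 22 / 3.221 = 6.83
A = (46/6.83)^(1/0.3216) ⇒ ln A = ln(6.735)/0.3216 = 5.9312
A = e^5.9312 ≈ 376.6 acres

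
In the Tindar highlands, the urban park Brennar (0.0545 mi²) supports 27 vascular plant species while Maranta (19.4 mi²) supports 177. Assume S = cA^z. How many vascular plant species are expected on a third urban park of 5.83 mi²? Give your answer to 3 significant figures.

120

z = ln(177/27) / ln(19.4/0.0545) = 1.8803 / 5.8748 = 0.3201
c = 27 / 0.0545^0.3201 = 27 / 0.3941 = 68.52
S₃ = 68.52 × 5.83^0.3201 = 68.52 × 1.758 ≈ 120.5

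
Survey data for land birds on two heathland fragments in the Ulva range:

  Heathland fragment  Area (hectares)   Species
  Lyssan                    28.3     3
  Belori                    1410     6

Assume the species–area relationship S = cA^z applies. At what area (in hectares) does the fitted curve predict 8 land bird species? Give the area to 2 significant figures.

7100 hectares

z = ln(6/3) / ln(1410/28.3) = 0.6931 / 3.9085 = 0.1773
c = 3 / 28.3^0.1773 = 3 / 1.809 = 1.658
A = (8/1.658)^(1/0.1773) ⇒ ln A = ln(4.824)/0.1773 = 8.8735
A = e^8.8735 ≈ 7140 hectares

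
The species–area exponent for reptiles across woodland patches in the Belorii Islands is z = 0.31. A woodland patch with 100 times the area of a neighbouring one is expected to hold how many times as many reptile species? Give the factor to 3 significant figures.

S₂/S₁ = (A₂/A₁)^z = 100^0.31
ln(S₂/S₁) = 0.31 × ln 100 = 0.31 × 4.6052 = 1.4276
S₂/S₁ = e^1.4276 ≈ 4.169

4.17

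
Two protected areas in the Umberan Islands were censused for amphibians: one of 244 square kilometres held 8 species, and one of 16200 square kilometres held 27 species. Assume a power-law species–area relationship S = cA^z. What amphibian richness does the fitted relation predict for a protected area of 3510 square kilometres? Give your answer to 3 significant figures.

z = ln(27/8) / ln(16200/244) = 1.2164 / 4.1956 = 0.2899
c = 8 / 244^0.2899 = 8 / 4.922 = 1.625
S₃ = 1.625 × 3510^0.2899 = 1.625 × 10.66 ≈ 17.33

17.3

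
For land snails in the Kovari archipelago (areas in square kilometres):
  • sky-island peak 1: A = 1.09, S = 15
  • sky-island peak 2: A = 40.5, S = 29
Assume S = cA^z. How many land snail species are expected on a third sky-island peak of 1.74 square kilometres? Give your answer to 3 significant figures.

z = ln(29/15) / ln(40.5/1.09) = 0.6592 / 3.6151 = 0.1824
c = 15 / 1.09^0.1824 = 15 / 1.016 = 14.77
S₃ = 14.77 × 1.74^0.1824 = 14.77 × 1.106 ≈ 16.34

16.3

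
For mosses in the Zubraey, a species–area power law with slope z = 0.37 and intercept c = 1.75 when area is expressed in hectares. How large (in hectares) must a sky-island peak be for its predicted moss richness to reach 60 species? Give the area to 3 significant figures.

14100 hectares

60 = 1.75 × A^0.37  ⇒  A^0.37 = 60/1.75 = 34.29
ln A = ln(34.29) / 0.37 = 3.5347 / 0.37 = 9.5533
A = e^9.5533 ≈ 14091 hectares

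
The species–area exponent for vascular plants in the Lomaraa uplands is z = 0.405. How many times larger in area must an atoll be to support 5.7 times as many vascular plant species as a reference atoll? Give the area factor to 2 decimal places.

(A₂/A₁)^0.405 = 5.7, so A₂/A₁ = 5.7^(1/0.405) = 5.7^2.469
ln(A₂/A₁) = ln 5.7 / 0.405 = 1.7405 / 0.405 = 4.2974
A₂/A₁ = e^4.2974 ≈ 73.51

73.51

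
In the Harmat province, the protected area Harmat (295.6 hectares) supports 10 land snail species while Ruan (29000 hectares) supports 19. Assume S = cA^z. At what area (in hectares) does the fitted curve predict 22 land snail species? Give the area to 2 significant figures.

z = ln(19/10) / ln(29000/295.6) = 0.6419 / 4.5860 = 0.1400
c = 10 / 295.6^0.1400 = 10 / 2.217 = 4.51
A = (22/4.51)^(1/0.1400) ⇒ ln A = ln(4.878)/0.1400 = 11.3225
A = e^11.3225 ≈ 82663 hectares

83000 hectares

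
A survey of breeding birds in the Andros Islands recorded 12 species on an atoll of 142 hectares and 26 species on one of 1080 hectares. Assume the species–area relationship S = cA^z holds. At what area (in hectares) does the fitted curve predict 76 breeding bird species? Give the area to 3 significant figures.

18000 hectares

z = ln(26/12) / ln(1080/142) = 0.7732 / 2.0289 = 0.3811
c = 12 / 142^0.3811 = 12 / 6.61 = 1.815
A = (76/1.815)^(1/0.3811) ⇒ ln A = ln(41.86)/0.3811 = 9.7994
A = e^9.7994 ≈ 18022 hectares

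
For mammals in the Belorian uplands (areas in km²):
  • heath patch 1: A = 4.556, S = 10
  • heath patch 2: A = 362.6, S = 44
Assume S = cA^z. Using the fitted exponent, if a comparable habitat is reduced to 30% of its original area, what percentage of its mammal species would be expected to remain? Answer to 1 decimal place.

66.5%

z = ln(44/10) / ln(362.6/4.556) = 1.4816 / 4.3769 = 0.3385
S_new/S_old = (A_new/A_old)^z = 0.3^0.3385 = exp(0.3385 × -1.2040) = 0.6653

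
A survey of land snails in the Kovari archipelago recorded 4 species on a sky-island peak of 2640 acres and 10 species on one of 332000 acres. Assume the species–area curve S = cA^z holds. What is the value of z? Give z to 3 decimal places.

Taking logs: ln S = ln c + z ln A, so z = (ln S₂ − ln S₁)/(ln A₂ − ln A₁).
z = ln(10/4) / ln(332000/2640) = ln(2.5) / ln(125.8) = 0.9163 / 4.8344 = 0.1895

0.190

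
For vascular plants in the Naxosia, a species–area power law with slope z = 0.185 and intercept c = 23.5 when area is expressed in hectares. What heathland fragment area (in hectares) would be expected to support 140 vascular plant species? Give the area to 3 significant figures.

140 = 23.5 × A^0.185  ⇒  A^0.185 = 140/23.5 = 5.957
ln A = ln(5.957) / 0.185 = 1.7846 / 0.185 = 9.6467
A = e^9.6467 ≈ 15471 hectares

15500 hectares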